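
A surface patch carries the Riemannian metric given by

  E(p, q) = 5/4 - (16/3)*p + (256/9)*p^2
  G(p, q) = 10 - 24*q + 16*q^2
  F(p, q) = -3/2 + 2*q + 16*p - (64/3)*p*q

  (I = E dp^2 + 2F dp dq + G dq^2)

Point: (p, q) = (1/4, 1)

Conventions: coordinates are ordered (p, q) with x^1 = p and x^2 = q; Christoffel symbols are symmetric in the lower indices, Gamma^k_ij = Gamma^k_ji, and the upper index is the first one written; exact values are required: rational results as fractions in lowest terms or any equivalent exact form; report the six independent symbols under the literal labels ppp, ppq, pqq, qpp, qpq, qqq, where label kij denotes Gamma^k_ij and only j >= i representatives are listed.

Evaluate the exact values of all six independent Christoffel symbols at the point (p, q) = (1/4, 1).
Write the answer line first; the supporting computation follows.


Answer: Gamma_ppp = 160/97, Gamma_ppq = 0, Gamma_pqq = -120/97, Gamma_qpp = -192/97, Gamma_qpq = 0, Gamma_qqq = 144/97

E = 61/36, F = -5/6, G = 2 at the point
E_p = 80/9, E_q = 0, F_p = -16/3, F_q = -10/3, G_p = 0, G_q = 8
EG - F^2 = 97/36;  g^inv = (36/97) * [[2, 5/6], [5/6, 61/36]]
first-kind symbols [ij,l] = (1/2)(d_i g_jl + d_j g_il - d_l g_ij): [pp,p] = E_p/2 = 40/9, [pp,q] = F_p - E_q/2 = -16/3, [pq,p] = E_q/2 = 0, [pq,q] = G_p/2 = 0, [qq,p] = F_q - G_p/2 = -10/3, [qq,q] = G_q/2 = 4
Gamma^p_ij = (G*[ij,p] - F*[ij,q])/(EG - F^2), Gamma^q_ij = (E*[ij,q] - F*[ij,p])/(EG - F^2)


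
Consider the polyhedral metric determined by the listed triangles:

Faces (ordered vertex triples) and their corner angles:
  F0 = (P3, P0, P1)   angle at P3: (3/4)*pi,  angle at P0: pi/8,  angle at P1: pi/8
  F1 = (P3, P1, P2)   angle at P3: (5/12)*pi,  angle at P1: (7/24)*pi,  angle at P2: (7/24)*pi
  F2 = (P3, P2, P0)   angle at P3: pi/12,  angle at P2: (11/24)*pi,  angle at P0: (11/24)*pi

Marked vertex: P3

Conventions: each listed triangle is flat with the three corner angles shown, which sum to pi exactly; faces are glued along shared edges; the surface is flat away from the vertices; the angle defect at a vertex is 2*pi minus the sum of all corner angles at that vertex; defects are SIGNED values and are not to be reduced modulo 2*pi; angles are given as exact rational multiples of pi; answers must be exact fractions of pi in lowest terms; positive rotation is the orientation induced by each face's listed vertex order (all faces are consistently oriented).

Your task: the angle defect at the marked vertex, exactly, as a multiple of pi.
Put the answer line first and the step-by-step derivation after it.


Answer: defect(P3) = (3/4)*pi

Sum of corner angles at P3: (5/4)*pi
defect = 2*pi - (5/4)*pi


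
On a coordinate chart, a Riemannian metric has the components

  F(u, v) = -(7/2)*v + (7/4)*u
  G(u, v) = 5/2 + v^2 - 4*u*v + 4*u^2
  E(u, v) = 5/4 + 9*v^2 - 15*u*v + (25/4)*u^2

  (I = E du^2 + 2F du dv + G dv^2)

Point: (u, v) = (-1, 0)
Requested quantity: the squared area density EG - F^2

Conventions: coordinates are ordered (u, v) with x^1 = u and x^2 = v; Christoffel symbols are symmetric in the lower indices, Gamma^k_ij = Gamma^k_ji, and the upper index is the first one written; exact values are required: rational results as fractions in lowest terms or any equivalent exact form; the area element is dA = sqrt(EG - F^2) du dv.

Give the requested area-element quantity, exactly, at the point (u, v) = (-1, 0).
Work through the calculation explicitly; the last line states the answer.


E = 15/2, F = -7/4, G = 13/2; EG - F^2 = 731/16

Answer: EG - F^2 = 731/16


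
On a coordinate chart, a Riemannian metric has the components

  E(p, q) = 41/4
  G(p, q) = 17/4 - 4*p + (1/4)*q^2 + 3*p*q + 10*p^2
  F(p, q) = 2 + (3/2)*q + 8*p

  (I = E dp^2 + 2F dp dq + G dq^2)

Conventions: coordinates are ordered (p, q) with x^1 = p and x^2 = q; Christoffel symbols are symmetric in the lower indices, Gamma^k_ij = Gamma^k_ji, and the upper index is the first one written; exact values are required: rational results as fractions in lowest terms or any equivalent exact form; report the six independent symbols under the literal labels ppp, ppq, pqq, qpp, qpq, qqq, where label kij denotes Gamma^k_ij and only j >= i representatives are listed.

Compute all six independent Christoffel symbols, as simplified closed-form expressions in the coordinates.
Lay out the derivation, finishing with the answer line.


E = 41/4; F = 2 + (3/2)*q + 8*p; G = 17/4 - 4*p + (1/4)*q^2 + 3*p*q + 10*p^2
Gamma^k_ij = (1/2) g^{kl} (d_i g_jl + d_j g_il - d_l g_ij), with g^inv = (1/(EG-F^2)) [[G, -F], [-F, E]]
first partials: E_p = 0, E_q = 0, F_p = 8, F_q = 3/2, G_p = -4 + 3*q + 20*p, G_q = (1/2)*q + 3*p
D = EG - F^2 = 633/16 - 6*q - 73*p + (5/16)*q^2 + (27/4)*p*q + (77/2)*p^2
expanded: Gamma^p_pp = (G E_p - 2F F_p + F E_q)/(2D), Gamma^p_pq = (G E_q - F G_p)/(2D), Gamma^p_qq = (2G F_q - G G_p - F G_q)/(2D), Gamma^q_pp = (2E F_p - E E_q - F E_p)/(2D), Gamma^q_pq = (E G_p - F E_q)/(2D), Gamma^q_qq = (E G_q - 2F F_q + F G_p)/(2D); substitute and cancel common factors

Answer: Gamma_ppp = (-1024*p - 192*q - 256)/(616*p^2 + 108*p*q - 1168*p + 5*q^2 - 96*q + 633), Gamma_ppq = (-1280*p^2 - 432*p*q - 64*p - 36*q^2 + 64)/(616*p^2 + 108*p*q - 1168*p + 5*q^2 - 96*q + 633), Gamma_pqq = (-1600*p^3 - 720*p^2*q + 1008*p^2 - 112*p*q^2 + 196*p*q - 952*p - 6*q^3 + 8*q^2 - 110*q + 238)/(616*p^2 + 108*p*q - 1168*p + 5*q^2 - 96*q + 633), Gamma_qpp = 1312/(616*p^2 + 108*p*q - 1168*p + 5*q^2 - 96*q + 633), Gamma_qpq = (1640*p + 246*q - 328)/(616*p^2 + 108*p*q - 1168*p + 5*q^2 - 96*q + 633), Gamma_qqq = (1280*p^2 + 432*p*q + 118*p + 36*q^2 + 5*q - 112)/(616*p^2 + 108*p*q - 1168*p + 5*q^2 - 96*q + 633)


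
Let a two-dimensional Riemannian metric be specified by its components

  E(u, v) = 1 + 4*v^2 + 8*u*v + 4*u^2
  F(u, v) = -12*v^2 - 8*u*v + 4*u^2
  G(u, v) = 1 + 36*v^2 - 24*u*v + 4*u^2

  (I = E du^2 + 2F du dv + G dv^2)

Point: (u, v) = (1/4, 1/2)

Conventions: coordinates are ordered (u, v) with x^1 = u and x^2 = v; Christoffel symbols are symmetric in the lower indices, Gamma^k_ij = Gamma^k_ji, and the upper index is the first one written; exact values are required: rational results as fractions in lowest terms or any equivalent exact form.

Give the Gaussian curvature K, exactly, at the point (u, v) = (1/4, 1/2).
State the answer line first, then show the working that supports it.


Answer: K = -64/361

E = 13/4, F = -15/4, G = 29/4, EG - F^2 = 19/2 at the point
E_u = 6, E_v = 6, F_u = -2, F_v = -14, G_u = -10, G_v = 30
E_vv = 8, F_uv = -8, G_uu = 8
By Brioschi, K is (det M1 - det M2) divided by (EG - F^2) squared.
M1 = [[-E_vv/2 + F_uv - G_uu/2, E_u/2, F_u - E_v/2], [F_v - G_u/2, E, F], [G_v/2, F, G]] = [[-16, 3, -5], [-9, 13/4, -15/4], [15, -15/4, 29/4]]; det M1 = -50
M2 = [[0, E_v/2, G_u/2], [E_v/2, E, F], [G_u/2, F, G]] = [[0, 3, -5], [3, 13/4, -15/4], [-5, -15/4, 29/4]]; det M2 = -34
det M1 - det M2 = -16; K = -16 / (19/2)^2 = -64/361


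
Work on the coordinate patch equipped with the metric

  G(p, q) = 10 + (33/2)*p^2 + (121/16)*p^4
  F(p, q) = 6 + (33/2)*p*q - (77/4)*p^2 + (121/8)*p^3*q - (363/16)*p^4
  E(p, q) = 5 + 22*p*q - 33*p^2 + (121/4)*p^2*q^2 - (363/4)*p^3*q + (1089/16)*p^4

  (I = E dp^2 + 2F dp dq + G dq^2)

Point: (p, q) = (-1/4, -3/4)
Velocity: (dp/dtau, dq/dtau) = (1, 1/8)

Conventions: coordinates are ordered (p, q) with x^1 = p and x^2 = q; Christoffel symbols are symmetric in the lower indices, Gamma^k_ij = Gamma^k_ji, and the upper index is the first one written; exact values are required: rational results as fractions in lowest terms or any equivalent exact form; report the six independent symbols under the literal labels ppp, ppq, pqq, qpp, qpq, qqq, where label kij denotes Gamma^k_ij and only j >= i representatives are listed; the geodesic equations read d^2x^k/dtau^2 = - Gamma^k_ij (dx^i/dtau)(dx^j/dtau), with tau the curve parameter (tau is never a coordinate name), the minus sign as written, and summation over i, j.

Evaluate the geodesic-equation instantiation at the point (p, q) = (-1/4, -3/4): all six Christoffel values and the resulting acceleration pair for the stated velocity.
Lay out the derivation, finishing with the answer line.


E = 30017/4096, F = 32683/4096, G = 45305/4096 at the point
E_p = 0, E_q = -1771/256, F_p = -1771/512, F_q = -2233/512, G_p = -2233/256, G_q = 0
EG - F^2 = 35613/2048;  g^inv = (2048/35613) * [[45305/4096, -32683/4096], [-32683/4096, 30017/4096]]
first-kind symbols [ij,l] = (1/2)(d_i g_jl + d_j g_il - d_l g_ij): [pp,p] = E_p/2 = 0, [pp,q] = F_p - E_q/2 = 0, [pq,p] = E_q/2 = -1771/512, [pq,q] = G_p/2 = -2233/512, [qq,p] = F_q - G_p/2 = 0, [qq,q] = G_q/2 = 0
Gamma^p_ij = (G*[ij,p] - F*[ij,q])/(EG - F^2), Gamma^q_ij = (E*[ij,q] - F*[ij,p])/(EG - F^2)
Gamma_ppp = 0, Gamma_ppq = -7084/35613, Gamma_pqq = 0, Gamma_qpp = 0, Gamma_qpq = -8932/35613, Gamma_qqq = 0
d^2p/dtau^2 = -(Gamma_ppp*(1)^2 + 2*Gamma_ppq*(1)*(1/8) + Gamma_pqq*(1/8)^2) = 1771/35613
d^2q/dtau^2 = -(Gamma_qpp*(1)^2 + 2*Gamma_qpq*(1)*(1/8) + Gamma_qqq*(1/8)^2) = 2233/35613

Answer: Gamma_ppp = 0, Gamma_ppq = -7084/35613, Gamma_pqq = 0, Gamma_qpp = 0, Gamma_qpq = -8932/35613, Gamma_qqq = 0; accelerations (d^2p/dtau^2, d^2q/dtau^2) = (1771/35613, 2233/35613)


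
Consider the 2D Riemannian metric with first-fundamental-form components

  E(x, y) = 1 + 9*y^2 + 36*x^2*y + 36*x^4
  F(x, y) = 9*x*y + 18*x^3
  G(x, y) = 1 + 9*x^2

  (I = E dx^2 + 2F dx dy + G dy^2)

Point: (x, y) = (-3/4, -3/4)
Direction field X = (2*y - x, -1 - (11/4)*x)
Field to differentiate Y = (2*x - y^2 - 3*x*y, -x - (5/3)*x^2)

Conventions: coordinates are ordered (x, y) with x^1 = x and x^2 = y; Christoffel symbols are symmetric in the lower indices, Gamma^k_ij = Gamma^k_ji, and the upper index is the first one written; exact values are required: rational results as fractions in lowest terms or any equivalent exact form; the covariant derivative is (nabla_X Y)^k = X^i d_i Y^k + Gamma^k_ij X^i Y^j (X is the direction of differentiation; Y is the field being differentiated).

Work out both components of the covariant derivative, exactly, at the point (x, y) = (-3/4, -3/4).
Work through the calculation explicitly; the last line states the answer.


E = 145/64, F = -81/32, G = 97/16 at the point
E_x = -81/4, E_y = 27/4, F_x = 189/8, F_y = -27/4, G_x = -27/2, G_y = 0
EG - F^2 = 469/64;  g^inv = (64/469) * [[97/16, 81/32], [81/32, 145/64]]
first-kind symbols [ij,l] = (1/2)(d_i g_jl + d_j g_il - d_l g_ij): [xx,x] = E_x/2 = -81/8, [xx,y] = F_x - E_y/2 = 81/4, [xy,x] = E_y/2 = 27/8, [xy,y] = G_x/2 = -27/4, [yy,x] = F_y - G_x/2 = 0, [yy,y] = G_y/2 = 0
Gamma^x_ij = (G*[ij,x] - F*[ij,y])/(EG - F^2), Gamma^y_ij = (E*[ij,y] - F*[ij,x])/(EG - F^2)
Gamma_xxx = -648/469, Gamma_xxy = 216/469, Gamma_xyy = 0, Gamma_yxx = 1296/469, Gamma_yxy = -432/469, Gamma_yyy = 0
X = (-3/4, 17/16), Y = (-15/4, -3/16) at the point

Answer: (nabla_X Y)^x = -145857/30016, (nabla_X Y)^y = 38223/3752


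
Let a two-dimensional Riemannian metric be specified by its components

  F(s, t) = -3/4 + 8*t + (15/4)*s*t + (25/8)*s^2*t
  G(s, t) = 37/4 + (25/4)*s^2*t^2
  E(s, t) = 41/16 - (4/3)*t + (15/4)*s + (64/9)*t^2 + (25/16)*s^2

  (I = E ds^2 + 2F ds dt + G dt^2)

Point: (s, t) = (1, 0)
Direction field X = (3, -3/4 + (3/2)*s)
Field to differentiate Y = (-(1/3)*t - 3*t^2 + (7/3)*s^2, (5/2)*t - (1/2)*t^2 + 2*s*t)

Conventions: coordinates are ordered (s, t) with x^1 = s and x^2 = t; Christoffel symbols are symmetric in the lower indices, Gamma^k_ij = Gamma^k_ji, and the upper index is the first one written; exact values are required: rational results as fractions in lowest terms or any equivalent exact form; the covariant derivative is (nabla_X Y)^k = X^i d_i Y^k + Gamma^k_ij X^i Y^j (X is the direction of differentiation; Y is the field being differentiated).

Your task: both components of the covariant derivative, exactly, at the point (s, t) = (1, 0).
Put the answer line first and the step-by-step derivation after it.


Answer: (nabla_X Y)^s = 464315/27756, (nabla_X Y)^t = 76255/18504

E = 63/8, F = -3/4, G = 37/4 at the point
E_s = 55/8, E_t = -4/3, F_s = 0, F_t = 119/8, G_s = 0, G_t = 0
EG - F^2 = 2313/32;  g^inv = (32/2313) * [[37/4, 3/4], [3/4, 63/8]]
first-kind symbols [ij,l] = (1/2)(d_i g_jl + d_j g_il - d_l g_ij): [ss,s] = E_s/2 = 55/16, [ss,t] = F_s - E_t/2 = 2/3, [st,s] = E_t/2 = -2/3, [st,t] = G_s/2 = 0, [tt,s] = F_t - G_s/2 = 119/8, [tt,t] = G_t/2 = 0
Gamma^s_ij = (G*[ij,s] - F*[ij,t])/(EG - F^2), Gamma^t_ij = (E*[ij,t] - F*[ij,s])/(EG - F^2)
Gamma_sss = 689/1542, Gamma_sst = -592/6939, Gamma_stt = 4403/2313, Gamma_tss = 167/1542, Gamma_tst = -16/2313, Gamma_ttt = 119/771
X = (3, 3/4), Y = (7/3, 0) at the point


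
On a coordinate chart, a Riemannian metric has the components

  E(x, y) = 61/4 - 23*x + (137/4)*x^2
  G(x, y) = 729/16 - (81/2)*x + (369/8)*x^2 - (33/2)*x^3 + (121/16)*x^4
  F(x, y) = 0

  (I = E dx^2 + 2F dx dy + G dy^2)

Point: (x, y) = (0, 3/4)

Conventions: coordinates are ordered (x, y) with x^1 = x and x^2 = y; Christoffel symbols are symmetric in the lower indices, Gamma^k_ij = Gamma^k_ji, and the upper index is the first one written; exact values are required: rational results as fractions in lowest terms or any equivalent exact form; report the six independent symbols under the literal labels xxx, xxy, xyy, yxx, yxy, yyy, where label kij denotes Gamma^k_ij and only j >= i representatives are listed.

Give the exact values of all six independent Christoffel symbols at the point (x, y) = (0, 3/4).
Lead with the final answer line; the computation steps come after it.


Answer: Gamma_xxx = -46/61, Gamma_xxy = 0, Gamma_xyy = 81/61, Gamma_yxx = 0, Gamma_yxy = -4/9, Gamma_yyy = 0

E = 61/4, F = 0, G = 729/16 at the point
E_x = -23, E_y = 0, F_x = 0, F_y = 0, G_x = -81/2, G_y = 0
EG - F^2 = 44469/64;  g^inv = (64/44469) * [[729/16, 0], [0, 61/4]]
first-kind symbols [ij,l] = (1/2)(d_i g_jl + d_j g_il - d_l g_ij): [xx,x] = E_x/2 = -23/2, [xx,y] = F_x - E_y/2 = 0, [xy,x] = E_y/2 = 0, [xy,y] = G_x/2 = -81/4, [yy,x] = F_y - G_x/2 = 81/4, [yy,y] = G_y/2 = 0
Gamma^x_ij = (G*[ij,x] - F*[ij,y])/(EG - F^2), Gamma^y_ij = (E*[ij,y] - F*[ij,x])/(EG - F^2)


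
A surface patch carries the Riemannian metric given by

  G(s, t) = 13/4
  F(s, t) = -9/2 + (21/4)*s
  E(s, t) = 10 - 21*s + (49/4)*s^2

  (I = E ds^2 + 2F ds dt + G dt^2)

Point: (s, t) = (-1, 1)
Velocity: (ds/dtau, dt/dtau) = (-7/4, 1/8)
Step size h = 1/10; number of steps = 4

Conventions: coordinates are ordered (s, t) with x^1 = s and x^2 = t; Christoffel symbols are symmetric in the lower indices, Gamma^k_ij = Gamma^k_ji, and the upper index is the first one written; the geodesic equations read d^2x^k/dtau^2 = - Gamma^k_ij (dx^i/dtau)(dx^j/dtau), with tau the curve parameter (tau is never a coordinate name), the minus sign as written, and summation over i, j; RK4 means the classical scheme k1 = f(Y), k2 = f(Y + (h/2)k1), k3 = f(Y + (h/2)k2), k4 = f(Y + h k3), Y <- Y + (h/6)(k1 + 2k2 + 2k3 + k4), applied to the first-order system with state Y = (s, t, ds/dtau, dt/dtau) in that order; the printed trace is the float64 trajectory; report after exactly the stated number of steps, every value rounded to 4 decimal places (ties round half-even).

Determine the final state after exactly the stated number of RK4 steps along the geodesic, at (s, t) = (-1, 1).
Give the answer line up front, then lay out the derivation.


Answer: s = -1.6072, t = 1.0305, ds/dtau = -1.3396, dt/dtau = 0.0421

f(Y) = (ds/dtau, dt/dtau, -Gamma^s_ij Y'^i Y'^j, -Gamma^t_ij Y'^i Y'^j) with the Gammas evaluated at the stage position; h = 0.100000; intermediate values shown to 6 dp
step 0: s = -1.0000, t = 1.0000, ds/dtau = -1.7500, dt/dtau = 0.1250
step 1:
  k1: at (s, t) = (-1.000000, 1.000000), (ds/dtau, dt/dtau) = (-1.750000, 0.125000); Gamma_sss = -0.500000, Gamma_sst = 0.000000, Gamma_stt = 0.000000, Gamma_tss = 0.115385, Gamma_tst = 0.000000, Gamma_ttt = 0.000000; k1 = (-1.750000, 0.125000, 1.531250, -0.353365)
  k2: at (s, t) = (-1.087500, 1.006250), (ds/dtau, dt/dtau) = (-1.673437, 0.107332); Gamma_sss = -0.480522, Gamma_sst = 0.000000, Gamma_stt = 0.000000, Gamma_tss = 0.105900, Gamma_tst = 0.000000, Gamma_ttt = 0.000000; k2 = (-1.673437, 0.107332, 1.345649, -0.296562)
  k3: at (s, t) = (-1.083672, 1.005367), (ds/dtau, dt/dtau) = (-1.682718, 0.110172); Gamma_sss = -0.481345, Gamma_sst = 0.000000, Gamma_stt = 0.000000, Gamma_tss = 0.106291, Gamma_tst = 0.000000, Gamma_ttt = 0.000000; k3 = (-1.682718, 0.110172, 1.362946, -0.300966)
  k4: at (s, t) = (-1.168272, 1.011017), (ds/dtau, dt/dtau) = (-1.613705, 0.094903); Gamma_sss = -0.463735, Gamma_sst = 0.000000, Gamma_stt = 0.000000, Gamma_tss = 0.098125, Gamma_tst = 0.000000, Gamma_ttt = 0.000000; k4 = (-1.613705, 0.094903, 1.207587, -0.255522)
  Y <- Y + (h/6)(k1 + 2k2 + 2k3 + k4): s = -1.1679, t = 1.0109, ds/dtau = -1.6141, dt/dtau = 0.0949
step 2:
  k1: at (s, t) = (-1.167934, 1.010915), (ds/dtau, dt/dtau) = (-1.614066, 0.094934); Gamma_sss = -0.463803, Gamma_sst = 0.000000, Gamma_stt = 0.000000, Gamma_tss = 0.098156, Gamma_tst = 0.000000, Gamma_ttt = 0.000000; k1 = (-1.614066, 0.094934, 1.208305, -0.255716)
  k2: at (s, t) = (-1.248637, 1.015662), (ds/dtau, dt/dtau) = (-1.553651, 0.082148); Gamma_sss = -0.448075, Gamma_sst = 0.000000, Gamma_stt = 0.000000, Gamma_tss = 0.091193, Gamma_tst = 0.000000, Gamma_ttt = 0.000000; k2 = (-1.553651, 0.082148, 1.081577, -0.220124)
  k3: at (s, t) = (-1.245616, 1.015023), (ds/dtau, dt/dtau) = (-1.559987, 0.083928); Gamma_sss = -0.448646, Gamma_sst = 0.000000, Gamma_stt = 0.000000, Gamma_tss = 0.091440, Gamma_tst = 0.000000, Gamma_ttt = 0.000000; k3 = (-1.559987, 0.083928, 1.091807, -0.222525)
  k4: at (s, t) = (-1.323932, 1.019308), (ds/dtau, dt/dtau) = (-1.504886, 0.072682); Gamma_sss = -0.434270, Gamma_sst = 0.000000, Gamma_stt = 0.000000, Gamma_tss = 0.085332, Gamma_tst = 0.000000, Gamma_ttt = 0.000000; k4 = (-1.504886, 0.072682, 0.983483, -0.193250)
  Y <- Y + (h/6)(k1 + 2k2 + 2k3 + k4): s = -1.3237, t = 1.0192, ds/dtau = -1.5051, dt/dtau = 0.0727
step 3:
  k1: at (s, t) = (-1.323704, 1.019245), (ds/dtau, dt/dtau) = (-1.505090, 0.072697); Gamma_sss = -0.434311, Gamma_sst = 0.000000, Gamma_stt = 0.000000, Gamma_tss = 0.085349, Gamma_tst = 0.000000, Gamma_ttt = 0.000000; k1 = (-1.505090, 0.072697, 0.983842, -0.193341)
  k2: at (s, t) = (-1.398959, 1.022879), (ds/dtau, dt/dtau) = (-1.455898, 0.063029); Gamma_sss = -0.421284, Gamma_sst = 0.000000, Gamma_stt = 0.000000, Gamma_tss = 0.080028, Gamma_tst = 0.000000, Gamma_ttt = 0.000000; k2 = (-1.455898, 0.063029, 0.892970, -0.169630)
  k3: at (s, t) = (-1.396499, 1.022396), (ds/dtau, dt/dtau) = (-1.460442, 0.064215); Gamma_sss = -0.421698, Gamma_sst = 0.000000, Gamma_stt = 0.000000, Gamma_tss = 0.080194, Gamma_tst = 0.000000, Gamma_ttt = 0.000000; k3 = (-1.460442, 0.064215, 0.899436, -0.171044)
  k4: at (s, t) = (-1.469748, 1.025666), (ds/dtau, dt/dtau) = (-1.415147, 0.055592); Gamma_sss = -0.409684, Gamma_sst = 0.000000, Gamma_stt = 0.000000, Gamma_tss = 0.075456, Gamma_tst = 0.000000, Gamma_ttt = 0.000000; k4 = (-1.415147, 0.055592, 0.820449, -0.151112)
  Y <- Y + (h/6)(k1 + 2k2 + 2k3 + k4): s = -1.4696, t = 1.0256, ds/dtau = -1.4153, dt/dtau = 0.0556
step 4:
  k1: at (s, t) = (-1.469586, 1.025624), (ds/dtau, dt/dtau) = (-1.415272, 0.055600); Gamma_sss = -0.409709, Gamma_sst = 0.000000, Gamma_stt = 0.000000, Gamma_tss = 0.075466, Gamma_tst = 0.000000, Gamma_ttt = 0.000000; k1 = (-1.415272, 0.055600, 0.820646, -0.151159)
  k2: at (s, t) = (-1.540350, 1.028404), (ds/dtau, dt/dtau) = (-1.374240, 0.048042); Gamma_sss = -0.398700, Gamma_sst = 0.000000, Gamma_stt = 0.000000, Gamma_tss = 0.071271, Gamma_tst = 0.000000, Gamma_ttt = 0.000000; k2 = (-1.374240, 0.048042, 0.752958, -0.134597)
  k3: at (s, t) = (-1.538298, 1.028026), (ds/dtau, dt/dtau) = (-1.377624, 0.048870); Gamma_sss = -0.399011, Gamma_sst = 0.000000, Gamma_stt = 0.000000, Gamma_tss = 0.071388, Gamma_tst = 0.000000, Gamma_ttt = 0.000000; k3 = (-1.377624, 0.048870, 0.757262, -0.135483)
  k4: at (s, t) = (-1.607348, 1.030511), (ds/dtau, dt/dtau) = (-1.339546, 0.042052); Gamma_sss = -0.388781, Gamma_sst = 0.000000, Gamma_stt = 0.000000, Gamma_tss = 0.067608, Gamma_tst = 0.000000, Gamma_ttt = 0.000000; k4 = (-1.339546, 0.042052, 0.697622, -0.121315)
  Y <- Y + (h/6)(k1 + 2k2 + 2k3 + k4): s = -1.6072, t = 1.0305, ds/dtau = -1.3396, dt/dtau = 0.0421


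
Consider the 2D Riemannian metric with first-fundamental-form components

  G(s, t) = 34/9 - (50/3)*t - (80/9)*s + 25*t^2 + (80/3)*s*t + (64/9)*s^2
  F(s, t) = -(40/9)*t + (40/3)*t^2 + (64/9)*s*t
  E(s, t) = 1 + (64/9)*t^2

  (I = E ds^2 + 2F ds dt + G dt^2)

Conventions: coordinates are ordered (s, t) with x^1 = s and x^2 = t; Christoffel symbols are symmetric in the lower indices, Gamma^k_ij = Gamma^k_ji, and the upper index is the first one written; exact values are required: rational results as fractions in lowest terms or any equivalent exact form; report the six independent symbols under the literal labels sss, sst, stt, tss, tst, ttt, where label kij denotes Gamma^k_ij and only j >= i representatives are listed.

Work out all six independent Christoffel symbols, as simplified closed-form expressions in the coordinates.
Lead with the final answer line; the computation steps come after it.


Answer: Gamma_sss = 0, Gamma_sst = 64*t/(64*s^2 + 240*s*t - 80*s + 289*t^2 - 150*t + 34), Gamma_stt = 120*t/(64*s^2 + 240*s*t - 80*s + 289*t^2 - 150*t + 34), Gamma_tss = 0, Gamma_tst = (64*s + 120*t - 40)/(64*s^2 + 240*s*t - 80*s + 289*t^2 - 150*t + 34), Gamma_ttt = (120*s + 225*t - 75)/(64*s^2 + 240*s*t - 80*s + 289*t^2 - 150*t + 34)

E = 1 + (64/9)*t^2; F = -(40/9)*t + (40/3)*t^2 + (64/9)*s*t; G = 34/9 - (50/3)*t - (80/9)*s + 25*t^2 + (80/3)*s*t + (64/9)*s^2
Gamma^k_ij = (1/2) g^{kl} (d_i g_jl + d_j g_il - d_l g_ij), with g^inv = (1/(EG-F^2)) [[G, -F], [-F, E]]
first partials: E_s = 0, E_t = (128/9)*t, F_s = (64/9)*t, F_t = -40/9 + (80/3)*t + (64/9)*s, G_s = -80/9 + (80/3)*t + (128/9)*s, G_t = -50/3 + 50*t + (80/3)*s
D = EG - F^2 = 34/9 - (50/3)*t - (80/9)*s + (289/9)*t^2 + (80/3)*s*t + (64/9)*s^2
expanded: Gamma^s_ss = (G E_s - 2F F_s + F E_t)/(2D), Gamma^s_st = (G E_t - F G_s)/(2D), Gamma^s_tt = (2G F_t - G G_s - F G_t)/(2D), Gamma^t_ss = (2E F_s - E E_t - F E_s)/(2D), Gamma^t_st = (E G_s - F E_t)/(2D), Gamma^t_tt = (E G_t - 2F F_t + F G_s)/(2D); substitute and cancel common factors


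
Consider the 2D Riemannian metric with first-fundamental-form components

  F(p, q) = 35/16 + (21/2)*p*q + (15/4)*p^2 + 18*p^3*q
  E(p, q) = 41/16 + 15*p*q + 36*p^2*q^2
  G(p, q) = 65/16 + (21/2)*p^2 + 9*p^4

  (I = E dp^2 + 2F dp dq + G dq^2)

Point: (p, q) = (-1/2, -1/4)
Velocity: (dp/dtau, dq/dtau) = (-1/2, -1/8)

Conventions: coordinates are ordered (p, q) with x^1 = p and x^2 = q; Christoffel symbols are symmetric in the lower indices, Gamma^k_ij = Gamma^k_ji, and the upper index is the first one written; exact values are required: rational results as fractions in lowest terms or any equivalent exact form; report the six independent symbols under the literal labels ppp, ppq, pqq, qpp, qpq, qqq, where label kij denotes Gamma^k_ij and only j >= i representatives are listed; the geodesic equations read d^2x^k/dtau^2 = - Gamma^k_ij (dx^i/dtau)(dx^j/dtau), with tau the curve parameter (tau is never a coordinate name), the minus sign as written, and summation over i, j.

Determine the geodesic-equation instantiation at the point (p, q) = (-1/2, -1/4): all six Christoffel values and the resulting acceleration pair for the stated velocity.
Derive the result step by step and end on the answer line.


E = 5, F = 5, G = 29/4 at the point
E_p = -6, E_q = -12, F_p = -39/4, F_q = -15/2, G_p = -15, G_q = 0
EG - F^2 = 45/4;  g^inv = (4/45) * [[29/4, -5], [-5, 5]]
first-kind symbols [ij,l] = (1/2)(d_i g_jl + d_j g_il - d_l g_ij): [pp,p] = E_p/2 = -3, [pp,q] = F_p - E_q/2 = -15/4, [pq,p] = E_q/2 = -6, [pq,q] = G_p/2 = -15/2, [qq,p] = F_q - G_p/2 = 0, [qq,q] = G_q/2 = 0
Gamma^p_ij = (G*[ij,p] - F*[ij,q])/(EG - F^2), Gamma^q_ij = (E*[ij,q] - F*[ij,p])/(EG - F^2)
Gamma_ppp = -4/15, Gamma_ppq = -8/15, Gamma_pqq = 0, Gamma_qpp = -1/3, Gamma_qpq = -2/3, Gamma_qqq = 0
d^2p/dtau^2 = -(Gamma_ppp*(-1/2)^2 + 2*Gamma_ppq*(-1/2)*(-1/8) + Gamma_pqq*(-1/8)^2) = 2/15
d^2q/dtau^2 = -(Gamma_qpp*(-1/2)^2 + 2*Gamma_qpq*(-1/2)*(-1/8) + Gamma_qqq*(-1/8)^2) = 1/6

Answer: Gamma_ppp = -4/15, Gamma_ppq = -8/15, Gamma_pqq = 0, Gamma_qpp = -1/3, Gamma_qpq = -2/3, Gamma_qqq = 0; accelerations (d^2p/dtau^2, d^2q/dtau^2) = (2/15, 1/6)


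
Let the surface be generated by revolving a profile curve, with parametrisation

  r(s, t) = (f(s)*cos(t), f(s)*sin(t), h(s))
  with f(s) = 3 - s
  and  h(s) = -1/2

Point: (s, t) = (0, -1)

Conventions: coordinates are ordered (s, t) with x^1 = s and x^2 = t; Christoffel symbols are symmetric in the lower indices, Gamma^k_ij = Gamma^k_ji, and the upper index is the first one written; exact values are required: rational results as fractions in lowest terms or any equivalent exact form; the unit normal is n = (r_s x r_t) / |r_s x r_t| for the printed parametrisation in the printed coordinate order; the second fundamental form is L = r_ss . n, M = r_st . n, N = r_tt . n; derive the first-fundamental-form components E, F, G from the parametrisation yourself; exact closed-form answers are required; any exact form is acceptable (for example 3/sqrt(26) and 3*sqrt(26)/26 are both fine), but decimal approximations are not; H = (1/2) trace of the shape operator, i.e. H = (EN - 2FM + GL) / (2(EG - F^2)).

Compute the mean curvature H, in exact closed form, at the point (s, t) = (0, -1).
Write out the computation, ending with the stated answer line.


f = 3, f' = -1, f'' = 0, h' = 0, h'' = 0
E = 1, F = 0, G = 9; answer radicand W^2 = 1
unnormalised second-form numerators: l = 0, m = 0, n = 0; L = l/sqrt(1), and similarly M = m/sqrt(W^2), N = n/sqrt(W^2)
H = (E*n - 2*F*m + G*l) / (2*(EG - F^2)*sqrt(W^2)); E*n - 2*F*m + G*l = 0, EG - F^2 = 9, so H = (0)/sqrt(1)

Answer: H = 0


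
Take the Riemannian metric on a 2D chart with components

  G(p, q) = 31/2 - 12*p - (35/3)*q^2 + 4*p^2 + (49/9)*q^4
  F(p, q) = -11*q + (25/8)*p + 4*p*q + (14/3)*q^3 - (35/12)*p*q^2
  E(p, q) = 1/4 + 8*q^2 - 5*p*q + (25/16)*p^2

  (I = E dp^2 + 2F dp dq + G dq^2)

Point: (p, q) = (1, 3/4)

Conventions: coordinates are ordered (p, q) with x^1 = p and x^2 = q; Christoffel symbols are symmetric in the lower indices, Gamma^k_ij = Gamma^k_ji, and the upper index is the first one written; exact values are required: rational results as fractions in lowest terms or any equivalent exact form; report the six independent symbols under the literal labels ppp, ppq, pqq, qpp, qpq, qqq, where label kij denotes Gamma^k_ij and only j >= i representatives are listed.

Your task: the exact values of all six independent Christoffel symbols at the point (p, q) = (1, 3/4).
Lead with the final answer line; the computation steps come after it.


Answer: Gamma_ppp = 480/1837, Gamma_ppq = 2927/1837, Gamma_pqq = -23467/7348, Gamma_qpp = 1004/1837, Gamma_qpq = 596/1837, Gamma_qqq = -6833/1837

E = 41/16, F = -115/64, G = 681/256 at the point
E_p = -5/8, E_q = 7, F_p = 287/64, F_q = -7/2, G_p = -4, G_q = -133/16
EG - F^2 = 1837/512;  g^inv = (512/1837) * [[681/256, 115/64], [115/64, 41/16]]
first-kind symbols [ij,l] = (1/2)(d_i g_jl + d_j g_il - d_l g_ij): [pp,p] = E_p/2 = -5/16, [pp,q] = F_p - E_q/2 = 63/64, [pq,p] = E_q/2 = 7/2, [pq,q] = G_p/2 = -2, [qq,p] = F_q - G_p/2 = -3/2, [qq,q] = G_q/2 = -133/32
Gamma^p_ij = (G*[ij,p] - F*[ij,q])/(EG - F^2), Gamma^q_ij = (E*[ij,q] - F*[ij,p])/(EG - F^2)


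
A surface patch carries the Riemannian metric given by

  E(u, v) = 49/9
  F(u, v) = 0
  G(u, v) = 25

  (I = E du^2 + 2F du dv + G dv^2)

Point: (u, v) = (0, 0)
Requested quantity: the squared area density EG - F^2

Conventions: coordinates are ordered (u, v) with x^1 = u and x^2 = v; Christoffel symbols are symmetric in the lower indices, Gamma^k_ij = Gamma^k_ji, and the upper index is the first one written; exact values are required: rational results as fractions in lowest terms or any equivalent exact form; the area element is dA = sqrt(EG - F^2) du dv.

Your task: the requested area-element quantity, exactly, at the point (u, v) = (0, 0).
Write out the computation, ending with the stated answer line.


E = 49/9, F = 0, G = 25; EG - F^2 = 1225/9

Answer: EG - F^2 = 1225/9


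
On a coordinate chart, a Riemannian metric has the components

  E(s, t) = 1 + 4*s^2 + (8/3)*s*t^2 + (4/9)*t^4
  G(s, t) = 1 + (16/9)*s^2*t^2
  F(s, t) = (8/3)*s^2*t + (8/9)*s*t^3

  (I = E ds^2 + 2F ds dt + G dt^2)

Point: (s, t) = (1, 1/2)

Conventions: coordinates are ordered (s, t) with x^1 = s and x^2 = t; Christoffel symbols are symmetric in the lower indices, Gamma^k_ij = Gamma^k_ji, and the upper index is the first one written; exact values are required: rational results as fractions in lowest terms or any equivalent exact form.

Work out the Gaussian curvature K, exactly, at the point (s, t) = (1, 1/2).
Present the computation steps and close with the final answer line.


E = 205/36, F = 13/9, G = 13/9, EG - F^2 = 221/36 at the point
E_s = 26/3, E_t = 26/9, F_s = 25/9, F_t = 10/3, G_s = 8/9, G_t = 16/9
E_tt = 20/3, F_st = 6, G_ss = 8/9
Using the Brioschi determinant formula for K from the metric derivatives:
M1 = [[-E_tt/2 + F_st - G_ss/2, E_s/2, F_s - E_t/2], [F_t - G_s/2, E, F], [G_t/2, F, G]] = [[20/9, 13/3, 4/3], [26/9, 205/36, 13/9], [8/9, 13/9, 13/9]]; det M1 = -5/81
M2 = [[0, E_t/2, G_s/2], [E_t/2, E, F], [G_s/2, F, G]] = [[0, 13/9, 4/9], [13/9, 205/36, 13/9], [4/9, 13/9, 13/9]]; det M2 = -185/81
det M1 - det M2 = 20/9; K = 20/9 / (221/36)^2 = 2880/48841

Answer: K = 2880/48841


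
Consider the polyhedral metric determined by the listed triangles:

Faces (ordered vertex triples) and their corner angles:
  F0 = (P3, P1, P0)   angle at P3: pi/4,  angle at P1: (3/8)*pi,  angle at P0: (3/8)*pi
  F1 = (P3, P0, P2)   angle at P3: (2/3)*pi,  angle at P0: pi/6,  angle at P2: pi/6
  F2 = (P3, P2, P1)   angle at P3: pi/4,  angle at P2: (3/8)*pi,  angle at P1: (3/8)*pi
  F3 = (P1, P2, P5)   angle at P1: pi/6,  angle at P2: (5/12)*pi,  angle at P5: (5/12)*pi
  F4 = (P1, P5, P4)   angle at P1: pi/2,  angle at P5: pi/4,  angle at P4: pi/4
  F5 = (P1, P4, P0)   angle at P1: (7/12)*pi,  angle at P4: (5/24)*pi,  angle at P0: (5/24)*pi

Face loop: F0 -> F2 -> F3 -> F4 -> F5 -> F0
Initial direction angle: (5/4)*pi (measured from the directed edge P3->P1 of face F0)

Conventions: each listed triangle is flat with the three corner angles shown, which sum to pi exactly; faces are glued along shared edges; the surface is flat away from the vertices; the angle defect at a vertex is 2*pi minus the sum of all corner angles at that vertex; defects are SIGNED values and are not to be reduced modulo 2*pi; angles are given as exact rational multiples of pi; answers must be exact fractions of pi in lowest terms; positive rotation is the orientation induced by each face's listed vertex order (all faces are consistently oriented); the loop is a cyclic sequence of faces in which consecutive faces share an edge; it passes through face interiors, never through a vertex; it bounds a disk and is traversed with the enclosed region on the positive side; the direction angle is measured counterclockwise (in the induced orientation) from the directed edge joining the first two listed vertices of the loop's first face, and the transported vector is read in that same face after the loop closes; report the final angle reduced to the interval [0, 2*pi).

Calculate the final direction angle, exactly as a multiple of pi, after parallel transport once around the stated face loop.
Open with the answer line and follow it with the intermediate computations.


Answer: final direction angle = (5/4)*pi

enclosed vertex P1: corner angles sum to 2*pi, defect = 2*pi - 2*pi = 0
transport around the loop rotates by the sum of enclosed defects; add to the initial angle mod 2*pi
final angle = (5/4)*pi + 0 = (5/4)*pi (mod 2*pi)


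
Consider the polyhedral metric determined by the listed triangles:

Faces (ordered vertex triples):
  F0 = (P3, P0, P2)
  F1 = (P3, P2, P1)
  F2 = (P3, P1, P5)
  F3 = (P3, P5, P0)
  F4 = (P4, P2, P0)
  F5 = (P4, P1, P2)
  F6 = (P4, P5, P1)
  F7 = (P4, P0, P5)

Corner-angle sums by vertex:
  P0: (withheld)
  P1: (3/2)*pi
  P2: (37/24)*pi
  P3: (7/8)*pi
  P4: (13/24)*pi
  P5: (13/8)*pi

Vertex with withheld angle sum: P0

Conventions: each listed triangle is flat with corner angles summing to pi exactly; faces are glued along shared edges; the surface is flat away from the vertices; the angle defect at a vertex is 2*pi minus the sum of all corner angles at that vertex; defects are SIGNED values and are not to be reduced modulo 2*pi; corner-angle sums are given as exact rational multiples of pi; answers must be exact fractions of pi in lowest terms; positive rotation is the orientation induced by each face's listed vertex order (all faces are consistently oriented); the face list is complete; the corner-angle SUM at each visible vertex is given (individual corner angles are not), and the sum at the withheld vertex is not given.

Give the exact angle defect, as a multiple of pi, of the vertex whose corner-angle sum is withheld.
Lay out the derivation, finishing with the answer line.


V = 6, E = 12, F = 8; chi = V - E + F = 2
Gauss-Bonnet: total defect = 2*pi*chi = 4*pi; visible defects sum to (47/12)*pi

Answer: defect(P0) = pi/12


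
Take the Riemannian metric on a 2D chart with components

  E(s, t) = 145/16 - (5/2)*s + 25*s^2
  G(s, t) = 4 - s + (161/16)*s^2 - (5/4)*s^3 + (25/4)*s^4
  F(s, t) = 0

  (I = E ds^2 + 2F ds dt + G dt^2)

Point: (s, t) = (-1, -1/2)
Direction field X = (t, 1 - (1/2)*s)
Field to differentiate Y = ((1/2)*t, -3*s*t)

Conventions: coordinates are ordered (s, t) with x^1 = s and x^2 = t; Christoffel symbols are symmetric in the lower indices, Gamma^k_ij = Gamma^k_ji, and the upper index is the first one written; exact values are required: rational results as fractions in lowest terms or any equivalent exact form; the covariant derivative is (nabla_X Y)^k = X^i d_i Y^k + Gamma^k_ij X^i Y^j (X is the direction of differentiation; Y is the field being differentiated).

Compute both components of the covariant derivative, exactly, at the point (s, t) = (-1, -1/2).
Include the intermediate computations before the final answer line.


E = 585/16, F = 0, G = 361/16 at the point
E_s = -105/2, E_t = 0, F_s = 0, F_t = 0, G_s = -399/8, G_t = 0
EG - F^2 = 211185/256;  g^inv = (256/211185) * [[361/16, 0], [0, 585/16]]
first-kind symbols [ij,l] = (1/2)(d_i g_jl + d_j g_il - d_l g_ij): [ss,s] = E_s/2 = -105/4, [ss,t] = F_s - E_t/2 = 0, [st,s] = E_t/2 = 0, [st,t] = G_s/2 = -399/16, [tt,s] = F_t - G_s/2 = 399/16, [tt,t] = G_t/2 = 0
Gamma^s_ij = (G*[ij,s] - F*[ij,t])/(EG - F^2), Gamma^t_ij = (E*[ij,t] - F*[ij,s])/(EG - F^2)
Gamma_sss = -28/39, Gamma_sst = 0, Gamma_stt = 133/195, Gamma_tss = 0, Gamma_tst = -21/19, Gamma_ttt = 0
X = (-1/2, 3/2), Y = (-1/4, -3/2) at the point

Answer: (nabla_X Y)^s = -341/390, (nabla_X Y)^t = 507/152


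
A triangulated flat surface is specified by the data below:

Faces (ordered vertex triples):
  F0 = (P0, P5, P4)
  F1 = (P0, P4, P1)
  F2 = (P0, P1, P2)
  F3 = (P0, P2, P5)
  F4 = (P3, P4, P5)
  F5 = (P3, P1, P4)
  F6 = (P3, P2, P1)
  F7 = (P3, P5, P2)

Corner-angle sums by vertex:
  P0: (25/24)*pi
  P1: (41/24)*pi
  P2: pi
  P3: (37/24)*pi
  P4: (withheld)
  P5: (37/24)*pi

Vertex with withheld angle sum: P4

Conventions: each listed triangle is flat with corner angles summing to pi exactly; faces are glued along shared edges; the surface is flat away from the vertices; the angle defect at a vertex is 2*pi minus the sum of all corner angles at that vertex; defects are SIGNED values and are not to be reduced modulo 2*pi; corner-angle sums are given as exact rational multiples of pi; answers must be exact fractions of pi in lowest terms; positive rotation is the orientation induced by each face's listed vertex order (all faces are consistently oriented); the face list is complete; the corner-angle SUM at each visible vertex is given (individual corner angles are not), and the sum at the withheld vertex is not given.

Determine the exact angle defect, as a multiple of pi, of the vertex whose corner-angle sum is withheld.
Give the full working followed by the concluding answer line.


V = 6, E = 12, F = 8; chi = V - E + F = 2
Gauss-Bonnet: total defect = 2*pi*chi = 4*pi; visible defects sum to (19/6)*pi

Answer: defect(P4) = (5/6)*pi


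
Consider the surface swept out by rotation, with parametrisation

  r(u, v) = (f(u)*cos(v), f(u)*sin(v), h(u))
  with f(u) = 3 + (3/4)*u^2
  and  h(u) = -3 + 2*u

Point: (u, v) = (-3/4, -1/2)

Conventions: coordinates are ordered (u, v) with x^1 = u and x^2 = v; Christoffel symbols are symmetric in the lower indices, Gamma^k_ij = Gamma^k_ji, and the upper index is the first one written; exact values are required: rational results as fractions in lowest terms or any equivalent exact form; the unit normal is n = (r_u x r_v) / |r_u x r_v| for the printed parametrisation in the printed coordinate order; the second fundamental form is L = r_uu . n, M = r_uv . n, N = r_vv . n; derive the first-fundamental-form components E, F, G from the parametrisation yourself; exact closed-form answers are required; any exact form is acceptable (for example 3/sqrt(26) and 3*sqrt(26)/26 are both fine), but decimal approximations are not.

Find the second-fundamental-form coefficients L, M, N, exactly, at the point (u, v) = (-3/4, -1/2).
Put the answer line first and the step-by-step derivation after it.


Answer: L = -24*sqrt(337)/337, M = 0, N = 219*sqrt(337)/1348

f = 219/64, f' = -9/8, f'' = 3/2, h' = 2, h'' = 0
E = 337/64, F = 0, G = 47961/4096; answer radicand W^2 = 337/64
unnormalised second-form numerators: l = -3, m = 0, n = 219/32; L = l/sqrt(337/64), and similarly M = m/sqrt(W^2), N = n/sqrt(W^2)


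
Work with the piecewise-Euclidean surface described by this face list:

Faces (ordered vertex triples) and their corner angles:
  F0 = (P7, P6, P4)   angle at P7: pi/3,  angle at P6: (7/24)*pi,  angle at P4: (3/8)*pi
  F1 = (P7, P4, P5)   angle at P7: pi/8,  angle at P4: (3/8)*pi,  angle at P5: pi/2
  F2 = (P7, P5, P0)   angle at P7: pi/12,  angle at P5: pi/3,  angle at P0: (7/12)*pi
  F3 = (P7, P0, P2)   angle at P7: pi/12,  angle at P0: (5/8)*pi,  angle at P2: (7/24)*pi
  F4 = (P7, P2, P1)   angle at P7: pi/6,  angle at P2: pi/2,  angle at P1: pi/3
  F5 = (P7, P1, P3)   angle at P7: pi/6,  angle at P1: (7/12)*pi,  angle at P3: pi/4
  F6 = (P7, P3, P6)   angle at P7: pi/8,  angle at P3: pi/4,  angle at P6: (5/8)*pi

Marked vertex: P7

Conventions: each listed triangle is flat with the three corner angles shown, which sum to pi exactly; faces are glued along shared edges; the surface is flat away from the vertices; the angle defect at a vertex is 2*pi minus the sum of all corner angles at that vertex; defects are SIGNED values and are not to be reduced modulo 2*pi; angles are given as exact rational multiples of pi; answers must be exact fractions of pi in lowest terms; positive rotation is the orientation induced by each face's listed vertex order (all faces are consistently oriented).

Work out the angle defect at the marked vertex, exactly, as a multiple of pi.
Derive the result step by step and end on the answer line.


Sum of corner angles at P7: (13/12)*pi
defect = 2*pi - (13/12)*pi

Answer: defect(P7) = (11/12)*pi


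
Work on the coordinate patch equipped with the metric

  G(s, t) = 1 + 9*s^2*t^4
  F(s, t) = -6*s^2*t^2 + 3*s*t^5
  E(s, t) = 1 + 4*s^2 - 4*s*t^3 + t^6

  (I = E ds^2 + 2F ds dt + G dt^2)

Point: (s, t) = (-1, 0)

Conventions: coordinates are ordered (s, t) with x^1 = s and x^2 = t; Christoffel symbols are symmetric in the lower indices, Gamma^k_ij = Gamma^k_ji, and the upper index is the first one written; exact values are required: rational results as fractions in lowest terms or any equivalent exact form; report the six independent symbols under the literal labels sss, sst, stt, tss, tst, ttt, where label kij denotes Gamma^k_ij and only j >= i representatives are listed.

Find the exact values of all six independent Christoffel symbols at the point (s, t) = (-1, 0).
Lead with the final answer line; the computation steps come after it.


Answer: Gamma_sss = -4/5, Gamma_sst = 0, Gamma_stt = 0, Gamma_tss = 0, Gamma_tst = 0, Gamma_ttt = 0

E = 5, F = 0, G = 1 at the point
E_s = -8, E_t = 0, F_s = 0, F_t = 0, G_s = 0, G_t = 0
EG - F^2 = 5;  g^inv = (1/5) * [[1, 0], [0, 5]]
first-kind symbols [ij,l] = (1/2)(d_i g_jl + d_j g_il - d_l g_ij): [ss,s] = E_s/2 = -4, [ss,t] = F_s - E_t/2 = 0, [st,s] = E_t/2 = 0, [st,t] = G_s/2 = 0, [tt,s] = F_t - G_s/2 = 0, [tt,t] = G_t/2 = 0
Gamma^s_ij = (G*[ij,s] - F*[ij,t])/(EG - F^2), Gamma^t_ij = (E*[ij,t] - F*[ij,s])/(EG - F^2)
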